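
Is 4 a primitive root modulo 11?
No

To verify, check if 4^(10/q) ≢ 1 (mod 11) for each prime divisor q of 10
Divisors of 10 = 10: [1, 2, 5, 10]
  4^(10/2) = 4^5 ≡ 1 (mod 11)
  4^(10/5) = 4^2 ≡ 5 (mod 11)
Conclusion: 4 is not a primitive root modulo 11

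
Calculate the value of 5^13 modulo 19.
Using repeated squaring. 13 = 8 + 4 + 1 (binary 1101). Repeated squaring mod 19: 5^1 ≡ 5; 5^2 ≡ 5² = 25 ≡ 6; 5^4 ≡ 6² = 36 ≡ 17; 5^8 ≡ 17² = 289 ≡ 4. Multiply: 5^13 = 5^8 × 5^4 × 5^1 ≡ 4 × 17 × 5 (mod 19): 4 × 17 = 68 ≡ 11; 11 × 5 = 55 ≡ 17. So 5^13 ≡ 17 (mod 19).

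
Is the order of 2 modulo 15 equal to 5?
No, the actual order is 4, not 5.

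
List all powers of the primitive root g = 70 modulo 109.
g^1, g^2, ..., g^{108} mod 109: {70, 104, 86, 25, 6, 93, 79, 80, 41, 36, 13, 38, 44, 28, 107, 78, 10, 46, 59, 97, 32, 60, 58, 27, 37, 83, 33, 21, 53, 4, 62, 89, 17, 100, 24, 45, 98, 102, 55, 35, 52, 43, 67, 3, 101, 94, 40, 75, 18, 61, 19, 22, 14, 108, 39, 5, 23, 84, 103, 16, 30, 29, 68, 73, 96, 71, 65, 81, 2, 31, 99, 63, 50, 12, 77, 49, 51, 82, 72, 26, 76, 88, 56, 105, 47, 20, 92, 9, 85, 64, 11, 7, 54, 74, 57, 66, 42, 106, 8, 15, 69, 34, 91, 48, 90, 87, 95, 1}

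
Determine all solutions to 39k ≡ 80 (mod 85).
50

Since gcd(39, 85) = 1 divides 80, a solution exists.
Multiply both sides by the inverse of 39 mod 85:
  39^(-1) mod 85 = 24
  x ≡ 24 × 80 ≡ 1920 ≡ 50 (mod 85)
Verification: 39 × 50 = 1950 = 22 × 85 + 80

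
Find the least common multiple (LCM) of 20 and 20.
20

First find GCD(20, 20) using the Euclidean algorithm:
20 = 1 × 20 + 0
GCD(20, 20) = 20

LCM formula: LCM(a, b) = (a × b) / GCD(a, b)
LCM(20, 20) = (20 × 20) / 20
LCM(20, 20) = 400 / 20
LCM(20, 20) = 20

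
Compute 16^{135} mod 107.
61

Using successive squaring:
Binary expansion of 135: 10000111
Powers of 16 mod 107 (each is the square of the previous):
  16^1 ≡ 16 (mod 107)
  16^2 ≡ 16² = 256 ≡ 42 (mod 107)
  16^4 ≡ 42² = 1764 ≡ 52 (mod 107)
  16^8 ≡ 52² = 2704 ≡ 29 (mod 107)
  16^16 ≡ 29² = 841 ≡ 92 (mod 107)
  16^32 ≡ 92² = 8464 ≡ 11 (mod 107)
  16^64 ≡ 11² = 121 ≡ 14 (mod 107)
  16^128 ≡ 14² = 196 ≡ 89 (mod 107)
135 = 128 + 4 + 2 + 1, so 16^135 = 16^128 × 16^4 × 16^2 × 16^1 ≡ 89 × 52 × 42 × 16 (mod 107)
Multiplying step by step:
  89 × 52 = 4628 ≡ 27 (mod 107)
  27 × 42 = 1134 ≡ 64 (mod 107)
  64 × 16 = 1024 ≡ 61 (mod 107)
Result: 16^135 ≡ 61 (mod 107)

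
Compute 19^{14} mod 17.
13

Using successive squaring:
Binary expansion of 14: 1110
Powers of 19 mod 17 (each is the square of the previous):
  19^1 ≡ 2 (mod 17)
  19^2 ≡ 2² = 4 ≡ 4 (mod 17)
  19^4 ≡ 4² = 16 ≡ 16 (mod 17)
  19^8 ≡ 16² = 256 ≡ 1 (mod 17)
14 = 8 + 4 + 2, so 19^14 = 19^8 × 19^4 × 19^2 ≡ 1 × 16 × 4 (mod 17)
Multiplying step by step:
  1 × 16 = 16 ≡ 16 (mod 17)
  16 × 4 = 64 ≡ 13 (mod 17)
Result: 19^14 ≡ 13 (mod 17)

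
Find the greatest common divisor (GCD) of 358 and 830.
2

Using the Euclidean algorithm:
358 = 0 × 830 + 358
830 = 2 × 358 + 114
358 = 3 × 114 + 16
114 = 7 × 16 + 2
16 = 8 × 2 + 0

GCD(358, 830) = 2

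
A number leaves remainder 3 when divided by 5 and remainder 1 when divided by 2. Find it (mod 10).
M = 5 × 2 = 10. M₁ = 2, y₁ ≡ 3 (mod 5). M₂ = 5, y₂ ≡ 1 (mod 2). y = 3×2×3 + 1×5×1 ≡ 3 (mod 10)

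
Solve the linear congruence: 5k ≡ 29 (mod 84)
73

Since gcd(5, 84) = 1 divides 29, a solution exists.
Multiply both sides by the inverse of 5 mod 84:
  5^(-1) mod 84 = 17
  x ≡ 17 × 29 ≡ 493 ≡ 73 (mod 84)
Verification: 5 × 73 = 365 = 4 × 84 + 29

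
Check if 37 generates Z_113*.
p - 1 = 112 has prime divisors 2, 7. Check 37^(112/q) mod 113 for each: 37^(112/2) = 37^56 ≡ 112, 37^(112/7) = 37^16 ≡ 106 (mod 113). None of these is 1, so 37 has order 112 = φ(113), so it is a primitive root mod 113.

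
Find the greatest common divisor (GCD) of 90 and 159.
3

Using the Euclidean algorithm:
90 = 0 × 159 + 90
159 = 1 × 90 + 69
90 = 1 × 69 + 21
69 = 3 × 21 + 6
21 = 3 × 6 + 3
6 = 2 × 3 + 0

GCD(90, 159) = 3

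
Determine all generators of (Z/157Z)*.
Primitive roots mod 157: {5, 6, 15, 18, 20, 21, 24, 26, 34, 38, 43, 53, 55, 60, 61, 62, 63, 66, 69, 70, 72, 73, 74, 77, 80, 83, 84, 85, 87, 88, 91, 94, 95, 96, 97, 102, 104, 114, 119, 123, 131, 133, 136, 137, 139, 142, 151, 152}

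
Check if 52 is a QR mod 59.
By Euler's criterion: 52^{29} ≡ 58 (mod 59). Since this equals -1 (≡ 58), 52 is not a QR.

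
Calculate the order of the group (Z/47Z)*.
46

Prime factorization: 47 = 47
Using the formula φ(n) = n × Π(1 - 1/p) for each prime factor p:
φ(47) = 47 × (1 - 1/47)
φ(47) = 46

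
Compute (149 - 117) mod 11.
10

(149 - 117) = 32
32 mod 11 = 10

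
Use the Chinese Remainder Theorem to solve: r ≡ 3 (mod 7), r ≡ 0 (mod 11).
M = 7 × 11 = 77. M₁ = 11, y₁ ≡ 2 (mod 7). M₂ = 7, y₂ ≡ 8 (mod 11). r = 3×11×2 + 0×7×8 ≡ 66 (mod 77)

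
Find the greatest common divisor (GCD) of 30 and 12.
6

Using the Euclidean algorithm:
30 = 2 × 12 + 6
12 = 2 × 6 + 0

GCD(30, 12) = 6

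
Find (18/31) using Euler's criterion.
(18/31) = 18^{15} mod 31 = 1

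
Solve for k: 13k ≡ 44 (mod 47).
7

Since gcd(13, 47) = 1 divides 44, a solution exists.
Multiply both sides by the inverse of 13 mod 47:
  13^(-1) mod 47 = 29
  x ≡ 29 × 44 ≡ 1276 ≡ 7 (mod 47)
Verification: 13 × 7 = 91 = 1 × 47 + 44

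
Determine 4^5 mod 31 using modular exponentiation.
5 = 4 + 1 (binary 101). Repeated squaring mod 31: 4^1 ≡ 4; 4^2 ≡ 4² = 16 ≡ 16; 4^4 ≡ 16² = 256 ≡ 8. Multiply: 4^5 = 4^4 × 4^1 ≡ 8 × 4 (mod 31): 8 × 4 = 32 ≡ 1. So 4^5 ≡ 1 (mod 31).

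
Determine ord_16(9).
Powers of 9 mod 16: 9^1≡9, 9^2≡1. Order = 2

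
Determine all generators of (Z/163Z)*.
Primitive roots mod 163: {2, 3, 7, 11, 12, 18, 19, 20, 29, 32, 42, 44, 45, 50, 52, 63, 66, 67, 68, 70, 72, 73, 75, 76, 79, 80, 82, 89, 92, 94, 101, 103, 106, 107, 108, 109, 112, 114, 116, 117, 120, 122, 124, 128, 129, 130, 137, 139, 147, 148, 149, 153, 154, 159}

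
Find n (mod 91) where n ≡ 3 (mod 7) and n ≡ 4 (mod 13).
M = 7 × 13 = 91. M₁ = 13, y₁ ≡ 6 (mod 7). M₂ = 7, y₂ ≡ 2 (mod 13). n = 3×13×6 + 4×7×2 ≡ 17 (mod 91)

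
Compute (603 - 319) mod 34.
12

(603 - 319) = 284
284 mod 34 = 12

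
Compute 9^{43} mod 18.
9

Using successive squaring:
Binary expansion of 43: 101011
Powers of 9 mod 18 (each is the square of the previous):
  9^1 ≡ 9 (mod 18)
  9^2 ≡ 9² = 81 ≡ 9 (mod 18)
  9^4 ≡ 9² = 81 ≡ 9 (mod 18)
  9^8 ≡ 9² = 81 ≡ 9 (mod 18)
  9^16 ≡ 9² = 81 ≡ 9 (mod 18)
  9^32 ≡ 9² = 81 ≡ 9 (mod 18)
43 = 32 + 8 + 2 + 1, so 9^43 = 9^32 × 9^8 × 9^2 × 9^1 ≡ 9 × 9 × 9 × 9 (mod 18)
Multiplying step by step:
  9 × 9 = 81 ≡ 9 (mod 18)
  9 × 9 = 81 ≡ 9 (mod 18)
  9 × 9 = 81 ≡ 9 (mod 18)
Result: 9^43 ≡ 9 (mod 18)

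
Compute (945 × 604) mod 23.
12

(945 × 604) = 570780
570780 mod 23 = 12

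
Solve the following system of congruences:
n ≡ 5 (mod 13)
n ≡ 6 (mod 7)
83

Using the Chinese Remainder Theorem:
M = product of moduli = 91
For equation 1: M_1 = 7, 7 ≡ 7 (mod 13), inverse of 7 mod 13 is 2 (check: 7 × 2 = 14 ≡ 1 (mod 13))
For equation 2: M_2 = 13, 13 ≡ 6 (mod 7), inverse of 13 mod 7 is 6 (check: 6 × 6 = 36 ≡ 1 (mod 7))
Combine: n ≡ Σ r_i×M_i×(M_i⁻¹ mod m_i) = 5×7×2 + 6×13×6 = 70 + 468 = 538
538 mod 91 = 83
n ≡ 83 (mod 91)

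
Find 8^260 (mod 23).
Using Fermat: 8^{22} ≡ 1 (mod 23). 260 ≡ 18 (mod 22). So 8^{260} ≡ 8^{18} ≡ 12 (mod 23)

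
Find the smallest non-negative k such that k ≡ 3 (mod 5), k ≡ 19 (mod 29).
48

Using the Chinese Remainder Theorem:
M = product of moduli = 145
For equation 1: M_1 = 29, 29 ≡ 4 (mod 5), inverse of 29 mod 5 is 4 (check: 4 × 4 = 16 ≡ 1 (mod 5))
For equation 2: M_2 = 5, 5 ≡ 5 (mod 29), inverse of 5 mod 29 is 6 (check: 5 × 6 = 30 ≡ 1 (mod 29))
Combine: k ≡ Σ r_i×M_i×(M_i⁻¹ mod m_i) = 3×29×4 + 19×5×6 = 348 + 570 = 918
918 mod 145 = 48
k ≡ 48 (mod 145)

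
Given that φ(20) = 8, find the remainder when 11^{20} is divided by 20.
By Euler: 11^{8} ≡ 1 (mod 20) since gcd(11, 20) = 1. 20 = 2×8 + 4. So 11^{20} ≡ 11^{4} ≡ 1 (mod 20)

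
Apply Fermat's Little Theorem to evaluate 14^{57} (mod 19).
8

By Fermat's Little Theorem, a^(p-1) ≡ 1 (mod p) for prime p and gcd(a, p) = 1
Here p = 19, so 14^18 ≡ 1 (mod 19)
We can reduce the exponent: 57 mod 18 = 3
So 14^57 ≡ 14^3 (mod 19)
Computing: 14^3 mod 19 = 8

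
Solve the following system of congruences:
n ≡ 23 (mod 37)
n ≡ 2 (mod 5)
97

Using the Chinese Remainder Theorem:
M = product of moduli = 185
For equation 1: M_1 = 5, 5 ≡ 5 (mod 37), inverse of 5 mod 37 is 15 (check: 5 × 15 = 75 ≡ 1 (mod 37))
For equation 2: M_2 = 37, 37 ≡ 2 (mod 5), inverse of 37 mod 5 is 3 (check: 2 × 3 = 6 ≡ 1 (mod 5))
Combine: n ≡ Σ r_i×M_i×(M_i⁻¹ mod m_i) = 23×5×15 + 2×37×3 = 1725 + 222 = 1947
1947 mod 185 = 97
n ≡ 97 (mod 185)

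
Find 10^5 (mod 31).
5 = 4 + 1 (binary 101). Repeated squaring mod 31: 10^1 ≡ 10; 10^2 ≡ 10² = 100 ≡ 7; 10^4 ≡ 7² = 49 ≡ 18. Multiply: 10^5 = 10^4 × 10^1 ≡ 18 × 10 (mod 31): 18 × 10 = 180 ≡ 25. So 10^5 ≡ 25 (mod 31).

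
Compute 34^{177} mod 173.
88

Using successive squaring:
Binary expansion of 177: 10110001
Powers of 34 mod 173 (each is the square of the previous):
  34^1 ≡ 34 (mod 173)
  34^2 ≡ 34² = 1156 ≡ 118 (mod 173)
  34^4 ≡ 118² = 13924 ≡ 84 (mod 173)
  34^8 ≡ 84² = 7056 ≡ 136 (mod 173)
  34^16 ≡ 136² = 18496 ≡ 158 (mod 173)
  34^32 ≡ 158² = 24964 ≡ 52 (mod 173)
  34^64 ≡ 52² = 2704 ≡ 109 (mod 173)
  34^128 ≡ 109² = 11881 ≡ 117 (mod 173)
177 = 128 + 32 + 16 + 1, so 34^177 = 34^128 × 34^32 × 34^16 × 34^1 ≡ 117 × 52 × 158 × 34 (mod 173)
Multiplying step by step:
  117 × 52 = 6084 ≡ 29 (mod 173)
  29 × 158 = 4582 ≡ 84 (mod 173)
  84 × 34 = 2856 ≡ 88 (mod 173)
Result: 34^177 ≡ 88 (mod 173)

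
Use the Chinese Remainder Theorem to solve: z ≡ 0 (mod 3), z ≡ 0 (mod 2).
M = 3 × 2 = 6. M₁ = 2, y₁ ≡ 2 (mod 3). M₂ = 3, y₂ ≡ 1 (mod 2). z = 0×2×2 + 0×3×1 ≡ 0 (mod 6)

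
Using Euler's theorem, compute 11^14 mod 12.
By Euler: 11^{4} ≡ 1 (mod 12) since gcd(11, 12) = 1. 14 = 3×4 + 2. So 11^{14} ≡ 11^{2} ≡ 1 (mod 12)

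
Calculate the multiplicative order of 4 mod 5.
Powers of 4 mod 5: 4^1≡4, 4^2≡1. Order = 2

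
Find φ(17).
16

Prime factorization: 17 = 17
Using the formula φ(n) = n × Π(1 - 1/p) for each prime factor p:
φ(17) = 17 × (1 - 1/17)
φ(17) = 16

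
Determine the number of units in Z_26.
12

Prime factorization: 26 = 2 × 13
Using the formula φ(n) = n × Π(1 - 1/p) for each prime factor p:
φ(26) = 26 × (1 - 1/2) × (1 - 1/13)
φ(26) = 12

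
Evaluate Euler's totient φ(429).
240

Prime factorization: 429 = 3 × 11 × 13
Using the formula φ(n) = n × Π(1 - 1/p) for each prime factor p:
φ(429) = 429 × (1 - 1/3) × (1 - 1/11) × (1 - 1/13)
φ(429) = 240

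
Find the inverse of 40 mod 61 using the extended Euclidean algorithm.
Extended GCD: 40(29) + 61(-19) = 1. So 40^(-1) ≡ 29 ≡ 29 (mod 61). Verify: 40 × 29 = 1160 ≡ 1 (mod 61)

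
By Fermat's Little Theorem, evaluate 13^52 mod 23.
By Fermat: 13^{22} ≡ 1 (mod 23). 52 = 2×22 + 8. So 13^{52} ≡ 13^{8} ≡ 2 (mod 23)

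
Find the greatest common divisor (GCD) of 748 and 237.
1

Using the Euclidean algorithm:
748 = 3 × 237 + 37
237 = 6 × 37 + 15
37 = 2 × 15 + 7
15 = 2 × 7 + 1
7 = 7 × 1 + 0

GCD(748, 237) = 1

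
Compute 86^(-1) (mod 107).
56

Using Extended Euclidean Algorithm:
gcd(86, 107) = 1
Bezout coefficients: 86 × -51 + 107 × 41 = 1
So 86 × -51 ≡ 1 (mod 107)
The inverse is -51 mod 107 = 56
Verification: 86 × 56 = 4816 = 45 × 107 + 1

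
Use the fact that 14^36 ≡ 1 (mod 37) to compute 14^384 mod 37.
By Fermat: 14^{36} ≡ 1 (mod 37). 384 ≡ 24 (mod 36). So 14^{384} ≡ 14^{24} ≡ 1 (mod 37)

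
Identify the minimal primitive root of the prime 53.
p - 1 = 52 has prime divisors 2, 13. h is a primitive root mod 53 iff h^(52/q) ≢ 1 (mod 53) for each such q.
h = 2: 2^26 ≡ 52, 2^4 ≡ 16 (mod 53); none is 1, so 2 has order 52 and is a primitive root.
The smallest primitive root mod 53 is g = 2.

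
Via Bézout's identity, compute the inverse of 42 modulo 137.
Extended GCD: 42(62) + 137(-19) = 1. So 42^(-1) ≡ 62 ≡ 62 (mod 137). Verify: 42 × 62 = 2604 ≡ 1 (mod 137)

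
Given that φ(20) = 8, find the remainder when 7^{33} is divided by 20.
By Euler: 7^{8} ≡ 1 (mod 20) since gcd(7, 20) = 1. 33 = 4×8 + 1. So 7^{33} ≡ 7^{1} ≡ 7 (mod 20)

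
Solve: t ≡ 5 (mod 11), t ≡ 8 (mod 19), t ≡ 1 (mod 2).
M = 11 × 19 × 2 = 418. M₁ = 38, y₁ ≡ 9 (mod 11). M₂ = 22, y₂ ≡ 13 (mod 19). M₃ = 209, y₃ ≡ 1 (mod 2). t = 5×38×9 + 8×22×13 + 1×209×1 ≡ 27 (mod 418)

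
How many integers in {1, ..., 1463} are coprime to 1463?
1080

Prime factorization: 1463 = 7 × 11 × 19
Using the formula φ(n) = n × Π(1 - 1/p) for each prime factor p:
φ(1463) = 1463 × (1 - 1/7) × (1 - 1/11) × (1 - 1/19)
φ(1463) = 1080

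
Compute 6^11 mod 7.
Using Fermat: 6^{6} ≡ 1 (mod 7). 11 ≡ 5 (mod 6). So 6^{11} ≡ 6^{5} ≡ 6 (mod 7)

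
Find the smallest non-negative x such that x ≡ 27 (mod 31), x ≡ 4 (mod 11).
213

Using the Chinese Remainder Theorem:
M = product of moduli = 341
For equation 1: M_1 = 11, 11 ≡ 11 (mod 31), inverse of 11 mod 31 is 17 (check: 11 × 17 = 187 ≡ 1 (mod 31))
For equation 2: M_2 = 31, 31 ≡ 9 (mod 11), inverse of 31 mod 11 is 5 (check: 9 × 5 = 45 ≡ 1 (mod 11))
Combine: x ≡ Σ r_i×M_i×(M_i⁻¹ mod m_i) = 27×11×17 + 4×31×5 = 5049 + 620 = 5669
5669 mod 341 = 213
x ≡ 213 (mod 341)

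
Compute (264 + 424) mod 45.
13

(264 + 424) = 688
688 mod 45 = 13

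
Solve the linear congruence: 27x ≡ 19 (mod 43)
23

Since gcd(27, 43) = 1 divides 19, a solution exists.
Multiply both sides by the inverse of 27 mod 43:
  27^(-1) mod 43 = 8
  x ≡ 8 × 19 ≡ 152 ≡ 23 (mod 43)
Verification: 27 × 23 = 621 = 14 × 43 + 19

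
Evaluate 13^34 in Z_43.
Using repeated squaring. 34 = 32 + 2 (binary 100010). Repeated squaring mod 43: 13^1 ≡ 13; 13^2 ≡ 13² = 169 ≡ 40; 13^4 ≡ 40² = 1600 ≡ 9; 13^8 ≡ 9² = 81 ≡ 38; 13^16 ≡ 38² = 1444 ≡ 25; 13^32 ≡ 25² = 625 ≡ 23. Multiply: 13^34 = 13^32 × 13^2 ≡ 23 × 40 (mod 43): 23 × 40 = 920 ≡ 17. So 13^34 ≡ 17 (mod 43).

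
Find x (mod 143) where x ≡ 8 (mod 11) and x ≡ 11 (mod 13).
M = 11 × 13 = 143. M₁ = 13, y₁ ≡ 6 (mod 11). M₂ = 11, y₂ ≡ 6 (mod 13). x = 8×13×6 + 11×11×6 ≡ 63 (mod 143)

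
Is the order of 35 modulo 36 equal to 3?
No, the actual order is 2, not 3.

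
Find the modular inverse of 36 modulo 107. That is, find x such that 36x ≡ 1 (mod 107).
3

Using Extended Euclidean Algorithm:
gcd(36, 107) = 1
Bezout coefficients: 36 × 3 + 107 × -1 = 1
So 36 × 3 ≡ 1 (mod 107)
The inverse is 3 mod 107 = 3
Verification: 36 × 3 = 108 = 1 × 107 + 1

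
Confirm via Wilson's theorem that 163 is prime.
(162)! mod 163 = 162. Since this equals -1 (mod 163), Wilson confirms 163 is prime.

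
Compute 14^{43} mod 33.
5

Using successive squaring:
Binary expansion of 43: 101011
Powers of 14 mod 33 (each is the square of the previous):
  14^1 ≡ 14 (mod 33)
  14^2 ≡ 14² = 196 ≡ 31 (mod 33)
  14^4 ≡ 31² = 961 ≡ 4 (mod 33)
  14^8 ≡ 4² = 16 ≡ 16 (mod 33)
  14^16 ≡ 16² = 256 ≡ 25 (mod 33)
  14^32 ≡ 25² = 625 ≡ 31 (mod 33)
43 = 32 + 8 + 2 + 1, so 14^43 = 14^32 × 14^8 × 14^2 × 14^1 ≡ 31 × 16 × 31 × 14 (mod 33)
Multiplying step by step:
  31 × 16 = 496 ≡ 1 (mod 33)
  1 × 31 = 31 ≡ 31 (mod 33)
  31 × 14 = 434 ≡ 5 (mod 33)
Result: 14^43 ≡ 5 (mod 33)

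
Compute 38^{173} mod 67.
30

Using successive squaring:
Binary expansion of 173: 10101101
Powers of 38 mod 67 (each is the square of the previous):
  38^1 ≡ 38 (mod 67)
  38^2 ≡ 38² = 1444 ≡ 37 (mod 67)
  38^4 ≡ 37² = 1369 ≡ 29 (mod 67)
  38^8 ≡ 29² = 841 ≡ 37 (mod 67)
  38^16 ≡ 37² = 1369 ≡ 29 (mod 67)
  38^32 ≡ 29² = 841 ≡ 37 (mod 67)
  38^64 ≡ 37² = 1369 ≡ 29 (mod 67)
  38^128 ≡ 29² = 841 ≡ 37 (mod 67)
173 = 128 + 32 + 8 + 4 + 1, so 38^173 = 38^128 × 38^32 × 38^8 × 38^4 × 38^1 ≡ 37 × 37 × 37 × 29 × 38 (mod 67)
Multiplying step by step:
  37 × 37 = 1369 ≡ 29 (mod 67)
  29 × 37 = 1073 ≡ 1 (mod 67)
  1 × 29 = 29 ≡ 29 (mod 67)
  29 × 38 = 1102 ≡ 30 (mod 67)
Result: 38^173 ≡ 30 (mod 67)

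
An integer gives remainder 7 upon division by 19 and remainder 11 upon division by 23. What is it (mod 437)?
M = 19 × 23 = 437. M₁ = 23, y₁ ≡ 5 (mod 19). M₂ = 19, y₂ ≡ 17 (mod 23). k = 7×23×5 + 11×19×17 ≡ 425 (mod 437). The smallest positive such number is 425.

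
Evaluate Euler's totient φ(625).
500

Prime factorization: 625 = 5^4
Using the formula φ(n) = n × Π(1 - 1/p) for each prime factor p:
φ(625) = 625 × (1 - 1/5)
φ(625) = 500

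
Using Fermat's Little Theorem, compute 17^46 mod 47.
By Fermat's Little Theorem, 17^{46} ≡ 1 (mod 47) since 47 is prime and gcd(17, 47) = 1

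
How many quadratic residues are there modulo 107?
For prime 107, there are (p-1)/2 = (107-1)/2 = 53 quadratic residues (excluding 0).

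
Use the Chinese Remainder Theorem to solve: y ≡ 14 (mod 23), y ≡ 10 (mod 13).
244

Using the Chinese Remainder Theorem:
M = product of moduli = 299
For equation 1: M_1 = 13, 13 ≡ 13 (mod 23), inverse of 13 mod 23 is 16 (check: 13 × 16 = 208 ≡ 1 (mod 23))
For equation 2: M_2 = 23, 23 ≡ 10 (mod 13), inverse of 23 mod 13 is 4 (check: 10 × 4 = 40 ≡ 1 (mod 13))
Combine: y ≡ Σ r_i×M_i×(M_i⁻¹ mod m_i) = 14×13×16 + 10×23×4 = 2912 + 920 = 3832
3832 mod 299 = 244
y ≡ 244 (mod 299)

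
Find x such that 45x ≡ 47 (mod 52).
23

Since gcd(45, 52) = 1 divides 47, a solution exists.
Multiply both sides by the inverse of 45 mod 52:
  45^(-1) mod 52 = 37
  x ≡ 37 × 47 ≡ 1739 ≡ 23 (mod 52)
Verification: 45 × 23 = 1035 = 19 × 52 + 47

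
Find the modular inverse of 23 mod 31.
23^(-1) ≡ 27 (mod 31). Verification: 23 × 27 = 621 ≡ 1 (mod 31)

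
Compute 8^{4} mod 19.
11

Using successive squaring:
Binary expansion of 4: 100
Powers of 8 mod 19 (each is the square of the previous):
  8^1 ≡ 8 (mod 19)
  8^2 ≡ 8² = 64 ≡ 7 (mod 19)
  8^4 ≡ 7² = 49 ≡ 11 (mod 19)
4 is a power of 2, so 8^4 is the last square: ≡ 11 (mod 19)
Result: 8^4 ≡ 11 (mod 19)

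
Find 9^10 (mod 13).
10 = 8 + 2 (binary 1010). Repeated squaring mod 13: 9^1 ≡ 9; 9^2 ≡ 9² = 81 ≡ 3; 9^4 ≡ 3² = 9 ≡ 9; 9^8 ≡ 9² = 81 ≡ 3. Multiply: 9^10 = 9^8 × 9^2 ≡ 3 × 3 (mod 13): 3 × 3 = 9 ≡ 9. So 9^10 ≡ 9 (mod 13).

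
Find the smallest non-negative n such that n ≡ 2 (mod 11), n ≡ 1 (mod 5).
46

Using the Chinese Remainder Theorem:
M = product of moduli = 55
For equation 1: M_1 = 5, 5 ≡ 5 (mod 11), inverse of 5 mod 11 is 9 (check: 5 × 9 = 45 ≡ 1 (mod 11))
For equation 2: M_2 = 11, 11 ≡ 1 (mod 5), inverse of 11 mod 5 is 1 (check: 1 × 1 = 1 ≡ 1 (mod 5))
Combine: n ≡ Σ r_i×M_i×(M_i⁻¹ mod m_i) = 2×5×9 + 1×11×1 = 90 + 11 = 101
101 mod 55 = 46
n ≡ 46 (mod 55)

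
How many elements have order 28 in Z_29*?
Number of primitive roots mod 29 = φ(28) = 12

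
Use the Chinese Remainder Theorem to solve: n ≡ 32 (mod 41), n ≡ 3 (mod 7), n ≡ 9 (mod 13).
360

Using the Chinese Remainder Theorem:
M = product of moduli = 3731
For equation 1: M_1 = 91, 91 ≡ 9 (mod 41), inverse of 91 mod 41 is 32 (check: 9 × 32 = 288 ≡ 1 (mod 41))
For equation 2: M_2 = 533, 533 ≡ 1 (mod 7), inverse of 533 mod 7 is 1 (check: 1 × 1 = 1 ≡ 1 (mod 7))
For equation 3: M_3 = 287, 287 ≡ 1 (mod 13), inverse of 287 mod 13 is 1 (check: 1 × 1 = 1 ≡ 1 (mod 13))
Combine: n ≡ Σ r_i×M_i×(M_i⁻¹ mod m_i) = 32×91×32 + 3×533×1 + 9×287×1 = 93184 + 1599 + 2583 = 97366
97366 mod 3731 = 360
n ≡ 360 (mod 3731)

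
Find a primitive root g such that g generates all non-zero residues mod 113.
p - 1 = 112 has prime divisors 2, 7. h is a primitive root mod 113 iff h^(112/q) ≢ 1 (mod 113) for each such q.
h = 2: 2^56 ≡ 1, 2^16 ≡ 109 (mod 113); 2^56 ≡ 1, so not a primitive root.
h = 3: 3^56 ≡ 112, 3^16 ≡ 49 (mod 113); none is 1, so 3 has order 112 and is a primitive root.
The smallest primitive root mod 113 is g = 3.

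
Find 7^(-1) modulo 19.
11

Using Extended Euclidean Algorithm:
gcd(7, 19) = 1
Bezout coefficients: 7 × -8 + 19 × 3 = 1
So 7 × -8 ≡ 1 (mod 19)
The inverse is -8 mod 19 = 11
Verification: 7 × 11 = 77 = 4 × 19 + 1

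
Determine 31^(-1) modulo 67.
31^(-1) ≡ 13 (mod 67). Verification: 31 × 13 = 403 ≡ 1 (mod 67)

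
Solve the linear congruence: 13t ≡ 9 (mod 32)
13

Since gcd(13, 32) = 1 divides 9, a solution exists.
Multiply both sides by the inverse of 13 mod 32:
  13^(-1) mod 32 = 5
  x ≡ 5 × 9 ≡ 45 ≡ 13 (mod 32)
Verification: 13 × 13 = 169 = 5 × 32 + 9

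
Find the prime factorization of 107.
107

Divide by primes starting from smallest:
107 ÷ 107 = 1

107 = 107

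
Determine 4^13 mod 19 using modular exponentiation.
Using repeated squaring. 13 = 8 + 4 + 1 (binary 1101). Repeated squaring mod 19: 4^1 ≡ 4; 4^2 ≡ 4² = 16 ≡ 16; 4^4 ≡ 16² = 256 ≡ 9; 4^8 ≡ 9² = 81 ≡ 5. Multiply: 4^13 = 4^8 × 4^4 × 4^1 ≡ 5 × 9 × 4 (mod 19): 5 × 9 = 45 ≡ 7; 7 × 4 = 28 ≡ 9. So 4^13 ≡ 9 (mod 19).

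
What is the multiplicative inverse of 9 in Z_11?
9^(-1) ≡ 5 (mod 11). Verification: 9 × 5 = 45 ≡ 1 (mod 11)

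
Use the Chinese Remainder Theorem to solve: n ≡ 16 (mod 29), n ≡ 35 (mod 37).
886

Using the Chinese Remainder Theorem:
M = product of moduli = 1073
For equation 1: M_1 = 37, 37 ≡ 8 (mod 29), inverse of 37 mod 29 is 11 (check: 8 × 11 = 88 ≡ 1 (mod 29))
For equation 2: M_2 = 29, 29 ≡ 29 (mod 37), inverse of 29 mod 37 is 23 (check: 29 × 23 = 667 ≡ 1 (mod 37))
Combine: n ≡ Σ r_i×M_i×(M_i⁻¹ mod m_i) = 16×37×11 + 35×29×23 = 6512 + 23345 = 29857
29857 mod 1073 = 886
n ≡ 886 (mod 1073)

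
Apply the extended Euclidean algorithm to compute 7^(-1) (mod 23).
Extended GCD: 7(10) + 23(-3) = 1. So 7^(-1) ≡ 10 ≡ 10 (mod 23). Verify: 7 × 10 = 70 ≡ 1 (mod 23)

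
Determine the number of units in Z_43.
42

Prime factorization: 43 = 43
Using the formula φ(n) = n × Π(1 - 1/p) for each prime factor p:
φ(43) = 43 × (1 - 1/43)
φ(43) = 42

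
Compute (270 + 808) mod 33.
22

(270 + 808) = 1078
1078 mod 33 = 22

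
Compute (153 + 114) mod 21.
15

(153 + 114) = 267
267 mod 21 = 15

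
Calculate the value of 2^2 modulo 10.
2 = 2 (binary 10). Repeated squaring mod 10: 2^1 ≡ 2; 2^2 ≡ 2² = 4 ≡ 4. So 2^2 ≡ 4 (mod 10).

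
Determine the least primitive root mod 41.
p - 1 = 40 has prime divisors 2, 5. h is a primitive root mod 41 iff h^(40/q) ≢ 1 (mod 41) for each such q.
h = 2: 2^20 ≡ 1, 2^8 ≡ 10 (mod 41); 2^20 ≡ 1, so not a primitive root.
h = 3: 3^20 ≡ 40, 3^8 ≡ 1 (mod 41); 3^8 ≡ 1, so not a primitive root.
h = 4: 4^20 ≡ 1, 4^8 ≡ 18 (mod 41); 4^20 ≡ 1, so not a primitive root.
h = 5: 5^20 ≡ 1, 5^8 ≡ 18 (mod 41); 5^20 ≡ 1, so not a primitive root.
h = 6: 6^20 ≡ 40, 6^8 ≡ 10 (mod 41); none is 1, so 6 has order 40 and is a primitive root.
The smallest primitive root mod 41 is g = 6.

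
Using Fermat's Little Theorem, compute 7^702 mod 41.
By Fermat: 7^{40} ≡ 1 (mod 41). 702 ≡ 22 (mod 40). So 7^{702} ≡ 7^{22} ≡ 33 (mod 41)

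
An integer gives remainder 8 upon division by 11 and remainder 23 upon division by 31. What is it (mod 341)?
M = 11 × 31 = 341. M₁ = 31, y₁ ≡ 5 (mod 11). M₂ = 11, y₂ ≡ 17 (mod 31). y = 8×31×5 + 23×11×17 ≡ 85 (mod 341). The smallest positive such number is 85.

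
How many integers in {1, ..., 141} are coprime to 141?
92

Prime factorization: 141 = 3 × 47
Using the formula φ(n) = n × Π(1 - 1/p) for each prime factor p:
φ(141) = 141 × (1 - 1/3) × (1 - 1/47)
φ(141) = 92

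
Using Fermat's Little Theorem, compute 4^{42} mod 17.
16

By Fermat's Little Theorem, a^(p-1) ≡ 1 (mod p) for prime p and gcd(a, p) = 1
Here p = 17, so 4^16 ≡ 1 (mod 17)
We can reduce the exponent: 42 mod 16 = 10
So 4^42 ≡ 4^10 (mod 17)
Computing: 4^10 mod 17 = 16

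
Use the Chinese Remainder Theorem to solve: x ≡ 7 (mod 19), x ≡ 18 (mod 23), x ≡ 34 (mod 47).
7930

Using the Chinese Remainder Theorem:
M = product of moduli = 20539
For equation 1: M_1 = 1081, 1081 ≡ 17 (mod 19), inverse of 1081 mod 19 is 9 (check: 17 × 9 = 153 ≡ 1 (mod 19))
For equation 2: M_2 = 893, 893 ≡ 19 (mod 23), inverse of 893 mod 23 is 17 (check: 19 × 17 = 323 ≡ 1 (mod 23))
For equation 3: M_3 = 437, 437 ≡ 14 (mod 47), inverse of 437 mod 47 is 37 (check: 14 × 37 = 518 ≡ 1 (mod 47))
Combine: x ≡ Σ r_i×M_i×(M_i⁻¹ mod m_i) = 7×1081×9 + 18×893×17 + 34×437×37 = 68103 + 273258 + 549746 = 891107
891107 mod 20539 = 7930
x ≡ 7930 (mod 20539)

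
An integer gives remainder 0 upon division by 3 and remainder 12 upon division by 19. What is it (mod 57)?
M = 3 × 19 = 57. M₁ = 19, y₁ ≡ 1 (mod 3). M₂ = 3, y₂ ≡ 13 (mod 19). m = 0×19×1 + 12×3×13 ≡ 12 (mod 57). The smallest positive such number is 12.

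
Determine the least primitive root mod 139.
p - 1 = 138 has prime divisors 2, 3, 23. h is a primitive root mod 139 iff h^(138/q) ≢ 1 (mod 139) for each such q.
h = 2: 2^69 ≡ 138, 2^46 ≡ 96, 2^6 ≡ 64 (mod 139); none is 1, so 2 has order 138 and is a primitive root.
The smallest primitive root mod 139 is g = 2.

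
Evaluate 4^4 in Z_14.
4 = 4 (binary 100). Repeated squaring mod 14: 4^1 ≡ 4; 4^2 ≡ 4² = 16 ≡ 2; 4^4 ≡ 2² = 4 ≡ 4. So 4^4 ≡ 4 (mod 14).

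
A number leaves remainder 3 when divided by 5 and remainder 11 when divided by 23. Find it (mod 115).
M = 5 × 23 = 115. M₁ = 23, y₁ ≡ 2 (mod 5). M₂ = 5, y₂ ≡ 14 (mod 23). x = 3×23×2 + 11×5×14 ≡ 103 (mod 115)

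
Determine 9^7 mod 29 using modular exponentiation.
7 = 4 + 2 + 1 (binary 111). Repeated squaring mod 29: 9^1 ≡ 9; 9^2 ≡ 9² = 81 ≡ 23; 9^4 ≡ 23² = 529 ≡ 7. Multiply: 9^7 = 9^4 × 9^2 × 9^1 ≡ 7 × 23 × 9 (mod 29): 7 × 23 = 161 ≡ 16; 16 × 9 = 144 ≡ 28. So 9^7 ≡ 28 (mod 29).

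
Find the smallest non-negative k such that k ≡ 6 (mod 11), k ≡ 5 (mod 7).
61

Using the Chinese Remainder Theorem:
M = product of moduli = 77
For equation 1: M_1 = 7, 7 ≡ 7 (mod 11), inverse of 7 mod 11 is 8 (check: 7 × 8 = 56 ≡ 1 (mod 11))
For equation 2: M_2 = 11, 11 ≡ 4 (mod 7), inverse of 11 mod 7 is 2 (check: 4 × 2 = 8 ≡ 1 (mod 7))
Combine: k ≡ Σ r_i×M_i×(M_i⁻¹ mod m_i) = 6×7×8 + 5×11×2 = 336 + 110 = 446
446 mod 77 = 61
k ≡ 61 (mod 77)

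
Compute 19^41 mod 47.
Using repeated squaring. 41 = 32 + 8 + 1 (binary 101001). Repeated squaring mod 47: 19^1 ≡ 19; 19^2 ≡ 19² = 361 ≡ 32; 19^4 ≡ 32² = 1024 ≡ 37; 19^8 ≡ 37² = 1369 ≡ 6; 19^16 ≡ 6² = 36 ≡ 36; 19^32 ≡ 36² = 1296 ≡ 27. Multiply: 19^41 = 19^32 × 19^8 × 19^1 ≡ 27 × 6 × 19 (mod 47): 27 × 6 = 162 ≡ 21; 21 × 19 = 399 ≡ 23. So 19^41 ≡ 23 (mod 47).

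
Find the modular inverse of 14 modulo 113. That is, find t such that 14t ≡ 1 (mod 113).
105

Using Extended Euclidean Algorithm:
gcd(14, 113) = 1
Bezout coefficients: 14 × -8 + 113 × 1 = 1
So 14 × -8 ≡ 1 (mod 113)
The inverse is -8 mod 113 = 105
Verification: 14 × 105 = 1470 = 13 × 113 + 1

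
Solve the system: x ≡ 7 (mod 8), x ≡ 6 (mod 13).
M = 8 × 13 = 104. M₁ = 13, y₁ ≡ 5 (mod 8). M₂ = 8, y₂ ≡ 5 (mod 13). x = 7×13×5 + 6×8×5 ≡ 71 (mod 104)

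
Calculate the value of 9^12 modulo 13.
Using Fermat: 9^{12} ≡ 1 (mod 13). 12 ≡ 0 (mod 12). So 9^{12} ≡ 9^{0} ≡ 1 (mod 13)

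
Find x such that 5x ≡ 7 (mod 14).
7

Since gcd(5, 14) = 1 divides 7, a solution exists.
Multiply both sides by the inverse of 5 mod 14:
  5^(-1) mod 14 = 3
  x ≡ 3 × 7 ≡ 21 ≡ 7 (mod 14)
Verification: 5 × 7 = 35 = 2 × 14 + 7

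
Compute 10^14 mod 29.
Using repeated squaring. 14 = 8 + 4 + 2 (binary 1110). Repeated squaring mod 29: 10^1 ≡ 10; 10^2 ≡ 10² = 100 ≡ 13; 10^4 ≡ 13² = 169 ≡ 24; 10^8 ≡ 24² = 576 ≡ 25. Multiply: 10^14 = 10^8 × 10^4 × 10^2 ≡ 25 × 24 × 13 (mod 29): 25 × 24 = 600 ≡ 20; 20 × 13 = 260 ≡ 28. So 10^14 ≡ 28 (mod 29).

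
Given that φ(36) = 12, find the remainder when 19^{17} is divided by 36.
By Euler: 19^{12} ≡ 1 (mod 36) since gcd(19, 36) = 1. 17 = 1×12 + 5. So 19^{17} ≡ 19^{5} ≡ 19 (mod 36)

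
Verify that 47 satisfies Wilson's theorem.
(46)! mod 47 = 46. Since this equals -1 (mod 47), Wilson confirms 47 is prime.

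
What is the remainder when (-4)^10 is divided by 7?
(-4) ≡ 3 (mod 7). 10 = 8 + 2 (binary 1010). Repeated squaring mod 7: 3^1 ≡ 3; 3^2 ≡ 3² = 9 ≡ 2; 3^4 ≡ 2² = 4 ≡ 4; 3^8 ≡ 4² = 16 ≡ 2. Multiply: (-4)^10 ≡ 3^8 × 3^2 ≡ 2 × 2 (mod 7): 2 × 2 = 4 ≡ 4. So (-4)^10 ≡ 4 (mod 7).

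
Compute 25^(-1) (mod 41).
25^(-1) ≡ 23 (mod 41). Verification: 25 × 23 = 575 ≡ 1 (mod 41)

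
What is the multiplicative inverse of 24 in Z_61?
24^(-1) ≡ 28 (mod 61). Verification: 24 × 28 = 672 ≡ 1 (mod 61)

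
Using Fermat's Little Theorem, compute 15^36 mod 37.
By Fermat's Little Theorem, 15^{36} ≡ 1 (mod 37) since 37 is prime and gcd(15, 37) = 1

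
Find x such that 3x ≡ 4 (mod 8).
4

Since gcd(3, 8) = 1 divides 4, a solution exists.
Multiply both sides by the inverse of 3 mod 8:
  3^(-1) mod 8 = 3
  x ≡ 3 × 4 ≡ 12 ≡ 4 (mod 8)
Verification: 3 × 4 = 12 = 1 × 8 + 4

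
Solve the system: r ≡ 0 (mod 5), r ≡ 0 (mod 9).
M = 5 × 9 = 45. M₁ = 9, y₁ ≡ 4 (mod 5). M₂ = 5, y₂ ≡ 2 (mod 9). r = 0×9×4 + 0×5×2 ≡ 0 (mod 45)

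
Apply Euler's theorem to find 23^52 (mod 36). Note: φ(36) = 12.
By Euler: 23^{12} ≡ 1 (mod 36) since gcd(23, 36) = 1. 52 = 4×12 + 4. So 23^{52} ≡ 23^{4} ≡ 13 (mod 36)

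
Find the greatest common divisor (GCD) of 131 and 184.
1

Using the Euclidean algorithm:
131 = 0 × 184 + 131
184 = 1 × 131 + 53
131 = 2 × 53 + 25
53 = 2 × 25 + 3
25 = 8 × 3 + 1
3 = 3 × 1 + 0

GCD(131, 184) = 1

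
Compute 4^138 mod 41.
Using Fermat: 4^{40} ≡ 1 (mod 41). 138 ≡ 18 (mod 40). So 4^{138} ≡ 4^{18} ≡ 18 (mod 41)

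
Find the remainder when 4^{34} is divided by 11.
By Fermat: 4^{10} ≡ 1 (mod 11). 34 = 3×10 + 4. So 4^{34} ≡ 4^{4} ≡ 3 (mod 11)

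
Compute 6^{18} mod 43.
1

Using successive squaring:
Binary expansion of 18: 10010
Powers of 6 mod 43 (each is the square of the previous):
  6^1 ≡ 6 (mod 43)
  6^2 ≡ 6² = 36 ≡ 36 (mod 43)
  6^4 ≡ 36² = 1296 ≡ 6 (mod 43)
  6^8 ≡ 6² = 36 ≡ 36 (mod 43)
  6^16 ≡ 36² = 1296 ≡ 6 (mod 43)
18 = 16 + 2, so 6^18 = 6^16 × 6^2 ≡ 6 × 36 (mod 43)
Multiplying step by step:
  6 × 36 = 216 ≡ 1 (mod 43)
Result: 6^18 ≡ 1 (mod 43)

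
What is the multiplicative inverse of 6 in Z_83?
6^(-1) ≡ 14 (mod 83). Verification: 6 × 14 = 84 ≡ 1 (mod 83)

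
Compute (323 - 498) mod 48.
17

(323 - 498) = -175
-175 mod 48 = 17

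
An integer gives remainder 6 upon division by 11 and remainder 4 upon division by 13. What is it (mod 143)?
M = 11 × 13 = 143. M₁ = 13, y₁ ≡ 6 (mod 11). M₂ = 11, y₂ ≡ 6 (mod 13). r = 6×13×6 + 4×11×6 ≡ 17 (mod 143). The smallest positive such number is 17.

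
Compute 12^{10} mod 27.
0

Using successive squaring:
Binary expansion of 10: 1010
Powers of 12 mod 27 (each is the square of the previous):
  12^1 ≡ 12 (mod 27)
  12^2 ≡ 12² = 144 ≡ 9 (mod 27)
  12^4 ≡ 9² = 81 ≡ 0 (mod 27)
  12^8 ≡ 0² = 0 ≡ 0 (mod 27)
10 = 8 + 2, so 12^10 = 12^8 × 12^2 ≡ 0 × 9 (mod 27)
Multiplying step by step:
  0 × 9 = 0 ≡ 0 (mod 27)
Result: 12^10 ≡ 0 (mod 27)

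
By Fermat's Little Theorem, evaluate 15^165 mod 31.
By Fermat: 15^{30} ≡ 1 (mod 31). 165 = 5×30 + 15. So 15^{165} ≡ 15^{15} ≡ 30 (mod 31)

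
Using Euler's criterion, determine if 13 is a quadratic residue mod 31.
By Euler's criterion: 13^{15} ≡ 30 (mod 31). Since this equals -1 (≡ 30), 13 is not a QR.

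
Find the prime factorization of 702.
2 × 3^3 × 13

Divide by primes starting from smallest:
702 ÷ 2 = 351
351 ÷ 3 = 117
117 ÷ 3 = 39
39 ÷ 3 = 13
13 ÷ 13 = 1

702 = 2 × 3^3 × 13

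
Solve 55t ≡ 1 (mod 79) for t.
23

Using Extended Euclidean Algorithm:
gcd(55, 79) = 1
Bezout coefficients: 55 × 23 + 79 × -16 = 1
So 55 × 23 ≡ 1 (mod 79)
The inverse is 23 mod 79 = 23
Verification: 55 × 23 = 1265 = 16 × 79 + 1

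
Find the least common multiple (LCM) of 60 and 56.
840

First find GCD(60, 56) using the Euclidean algorithm:
60 = 1 × 56 + 4
56 = 14 × 4 + 0
GCD(60, 56) = 4

LCM formula: LCM(a, b) = (a × b) / GCD(a, b)
LCM(60, 56) = (60 × 56) / 4
LCM(60, 56) = 3360 / 4
LCM(60, 56) = 840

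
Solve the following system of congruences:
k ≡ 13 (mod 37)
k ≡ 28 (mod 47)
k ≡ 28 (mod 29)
28651

Using the Chinese Remainder Theorem:
M = product of moduli = 50431
For equation 1: M_1 = 1363, 1363 ≡ 31 (mod 37), inverse of 1363 mod 37 is 6 (check: 31 × 6 = 186 ≡ 1 (mod 37))
For equation 2: M_2 = 1073, 1073 ≡ 39 (mod 47), inverse of 1073 mod 47 is 41 (check: 39 × 41 = 1599 ≡ 1 (mod 47))
For equation 3: M_3 = 1739, 1739 ≡ 28 (mod 29), inverse of 1739 mod 29 is 28 (check: 28 × 28 = 784 ≡ 1 (mod 29))
Combine: k ≡ Σ r_i×M_i×(M_i⁻¹ mod m_i) = 13×1363×6 + 28×1073×41 + 28×1739×28 = 106314 + 1231804 + 1363376 = 2701494
2701494 mod 50431 = 28651
k ≡ 28651 (mod 50431)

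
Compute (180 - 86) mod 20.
14

(180 - 86) = 94
94 mod 20 = 14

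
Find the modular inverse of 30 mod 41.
30^(-1) ≡ 26 (mod 41). Verification: 30 × 26 = 780 ≡ 1 (mod 41)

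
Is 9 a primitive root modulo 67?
No

To verify, check if 9^(66/q) ≢ 1 (mod 67) for each prime divisor q of 66
Divisors of 66 = 66: [1, 2, 3, 6, 11, 22, 33, 66]
  9^(66/11) = 9^6 ≡ 64 (mod 67)
  9^(66/2) = 9^33 ≡ 1 (mod 67)
  9^(66/3) = 9^22 ≡ 1 (mod 67)
Conclusion: 9 is not a primitive root modulo 67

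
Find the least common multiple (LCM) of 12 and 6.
12

First find GCD(12, 6) using the Euclidean algorithm:
12 = 2 × 6 + 0
GCD(12, 6) = 6

LCM formula: LCM(a, b) = (a × b) / GCD(a, b)
LCM(12, 6) = (12 × 6) / 6
LCM(12, 6) = 72 / 6
LCM(12, 6) = 12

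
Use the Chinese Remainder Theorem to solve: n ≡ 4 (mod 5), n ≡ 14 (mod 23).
14

Using the Chinese Remainder Theorem:
M = product of moduli = 115
For equation 1: M_1 = 23, 23 ≡ 3 (mod 5), inverse of 23 mod 5 is 2 (check: 3 × 2 = 6 ≡ 1 (mod 5))
For equation 2: M_2 = 5, 5 ≡ 5 (mod 23), inverse of 5 mod 23 is 14 (check: 5 × 14 = 70 ≡ 1 (mod 23))
Combine: n ≡ Σ r_i×M_i×(M_i⁻¹ mod m_i) = 4×23×2 + 14×5×14 = 184 + 980 = 1164
1164 mod 115 = 14
n ≡ 14 (mod 115)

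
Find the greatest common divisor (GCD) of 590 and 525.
5

Using the Euclidean algorithm:
590 = 1 × 525 + 65
525 = 8 × 65 + 5
65 = 13 × 5 + 0

GCD(590, 525) = 5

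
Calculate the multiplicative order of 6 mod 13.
Powers of 6 mod 13: 6^1≡6, 6^2≡10, 6^3≡8, 6^4≡9, 6^5≡2, 6^6≡12, 6^7≡7, 6^8≡3, 6^9≡5, 6^10≡4, 6^11≡11, 6^12≡1. Order = 12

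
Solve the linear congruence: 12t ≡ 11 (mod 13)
2

Since gcd(12, 13) = 1 divides 11, a solution exists.
Multiply both sides by the inverse of 12 mod 13:
  12^(-1) mod 13 = 12
  x ≡ 12 × 11 ≡ 132 ≡ 2 (mod 13)
Verification: 12 × 2 = 24 = 1 × 13 + 11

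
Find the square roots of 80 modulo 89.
The square roots of 80 mod 89 are 13 and 76. Verify: 13² = 169 ≡ 80 (mod 89)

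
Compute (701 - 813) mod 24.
8

(701 - 813) = -112
-112 mod 24 = 8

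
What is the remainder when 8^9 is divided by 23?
9 = 8 + 1 (binary 1001). Repeated squaring mod 23: 8^1 ≡ 8; 8^2 ≡ 8² = 64 ≡ 18; 8^4 ≡ 18² = 324 ≡ 2; 8^8 ≡ 2² = 4 ≡ 4. Multiply: 8^9 = 8^8 × 8^1 ≡ 4 × 8 (mod 23): 4 × 8 = 32 ≡ 9. So 8^9 ≡ 9 (mod 23).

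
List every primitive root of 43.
Primitive roots mod 43: {3, 5, 12, 18, 19, 20, 26, 28, 29, 30, 33, 34}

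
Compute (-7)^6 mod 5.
(-7) ≡ 3 (mod 5). 6 = 4 + 2 (binary 110). Repeated squaring mod 5: 3^1 ≡ 3; 3^2 ≡ 3² = 9 ≡ 4; 3^4 ≡ 4² = 16 ≡ 1. Multiply: (-7)^6 ≡ 3^4 × 3^2 ≡ 1 × 4 (mod 5): 1 × 4 = 4 ≡ 4. So (-7)^6 ≡ 4 (mod 5).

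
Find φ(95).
72

Prime factorization: 95 = 5 × 19
Using the formula φ(n) = n × Π(1 - 1/p) for each prime factor p:
φ(95) = 95 × (1 - 1/5) × (1 - 1/19)
φ(95) = 72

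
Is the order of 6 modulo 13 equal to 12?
Yes, ord_13(6) = 12.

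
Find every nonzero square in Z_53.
QRs mod 53: {1, 4, 6, 7, 9, 10, 11, 13, 15, 16, 17, 24, 25, 28, 29, 36, 37, 38, 40, 42, 43, 44, 46, 47, 49, 52}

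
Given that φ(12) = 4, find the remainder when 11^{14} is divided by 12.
By Euler: 11^{4} ≡ 1 (mod 12) since gcd(11, 12) = 1. 14 = 3×4 + 2. So 11^{14} ≡ 11^{2} ≡ 1 (mod 12)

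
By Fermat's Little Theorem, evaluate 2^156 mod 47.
By Fermat: 2^{46} ≡ 1 (mod 47). 156 = 3×46 + 18. So 2^{156} ≡ 2^{18} ≡ 25 (mod 47)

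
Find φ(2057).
1760

Prime factorization: 2057 = 11^2 × 17
Using the formula φ(n) = n × Π(1 - 1/p) for each prime factor p:
φ(2057) = 2057 × (1 - 1/11) × (1 - 1/17)
φ(2057) = 1760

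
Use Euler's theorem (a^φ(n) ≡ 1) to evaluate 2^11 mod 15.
By Euler: 2^{8} ≡ 1 (mod 15) since gcd(2, 15) = 1. 11 = 1×8 + 3. So 2^{11} ≡ 2^{3} ≡ 8 (mod 15)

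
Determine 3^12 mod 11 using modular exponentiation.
Using Fermat: 3^{10} ≡ 1 (mod 11). 12 ≡ 2 (mod 10). So 3^{12} ≡ 3^{2} ≡ 9 (mod 11)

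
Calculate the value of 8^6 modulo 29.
6 = 4 + 2 (binary 110). Repeated squaring mod 29: 8^1 ≡ 8; 8^2 ≡ 8² = 64 ≡ 6; 8^4 ≡ 6² = 36 ≡ 7. Multiply: 8^6 = 8^4 × 8^2 ≡ 7 × 6 (mod 29): 7 × 6 = 42 ≡ 13. So 8^6 ≡ 13 (mod 29).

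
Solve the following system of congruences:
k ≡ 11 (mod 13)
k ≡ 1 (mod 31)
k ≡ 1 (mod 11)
4093

Using the Chinese Remainder Theorem:
M = product of moduli = 4433
For equation 1: M_1 = 341, 341 ≡ 3 (mod 13), inverse of 341 mod 13 is 9 (check: 3 × 9 = 27 ≡ 1 (mod 13))
For equation 2: M_2 = 143, 143 ≡ 19 (mod 31), inverse of 143 mod 31 is 18 (check: 19 × 18 = 342 ≡ 1 (mod 31))
For equation 3: M_3 = 403, 403 ≡ 7 (mod 11), inverse of 403 mod 11 is 8 (check: 7 × 8 = 56 ≡ 1 (mod 11))
Combine: k ≡ Σ r_i×M_i×(M_i⁻¹ mod m_i) = 11×341×9 + 1×143×18 + 1×403×8 = 33759 + 2574 + 3224 = 39557
39557 mod 4433 = 4093
k ≡ 4093 (mod 4433)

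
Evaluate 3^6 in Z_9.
6 = 4 + 2 (binary 110). Repeated squaring mod 9: 3^1 ≡ 3; 3^2 ≡ 3² = 9 ≡ 0; 3^4 ≡ 0² = 0 ≡ 0. Multiply: 3^6 = 3^4 × 3^2 ≡ 0 × 0 (mod 9): 0 × 0 = 0 ≡ 0. So 3^6 ≡ 0 (mod 9).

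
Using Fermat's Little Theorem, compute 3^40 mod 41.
By Fermat's Little Theorem, 3^{40} ≡ 1 (mod 41) since 41 is prime and gcd(3, 41) = 1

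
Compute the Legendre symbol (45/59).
(45/59) = 45^{29} mod 59 = 1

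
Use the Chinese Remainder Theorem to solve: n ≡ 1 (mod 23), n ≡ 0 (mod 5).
70

Using the Chinese Remainder Theorem:
M = product of moduli = 115
For equation 1: M_1 = 5, 5 ≡ 5 (mod 23), inverse of 5 mod 23 is 14 (check: 5 × 14 = 70 ≡ 1 (mod 23))
For equation 2: M_2 = 23, 23 ≡ 3 (mod 5), inverse of 23 mod 5 is 2 (check: 3 × 2 = 6 ≡ 1 (mod 5))
Combine: n ≡ Σ r_i×M_i×(M_i⁻¹ mod m_i) = 1×5×14 + 0×23×2 = 70 + 0 = 70
70 mod 115 = 70
n ≡ 70 (mod 115)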